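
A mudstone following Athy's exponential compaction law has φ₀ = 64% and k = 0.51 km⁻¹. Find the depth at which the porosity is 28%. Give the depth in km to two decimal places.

Invert Athy's law: z = ln(φ₀/φ) / k
z = ln(0.64/0.28) / 0.51 = ln(2.286) / 0.51 = 0.8267 / 0.51 = 1.621 km

1.62 km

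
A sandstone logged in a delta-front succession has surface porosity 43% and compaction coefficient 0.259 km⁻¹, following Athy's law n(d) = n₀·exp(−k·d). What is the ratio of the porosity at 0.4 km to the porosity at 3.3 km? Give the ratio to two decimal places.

2.12

n(d₁)/n(d₂) = e^(−k·d₁)/e^(−k·d₂) = e^{k(d₂−d₁)}
= exp(0.259 × 2.9) = exp(0.7511) = 2.1193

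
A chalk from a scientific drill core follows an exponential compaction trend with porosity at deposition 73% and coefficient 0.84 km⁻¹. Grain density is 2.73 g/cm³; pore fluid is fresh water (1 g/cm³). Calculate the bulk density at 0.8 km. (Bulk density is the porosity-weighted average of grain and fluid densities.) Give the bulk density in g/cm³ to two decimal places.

Porosity at depth: n = 0.73·exp(−0.84×0.8) = 0.73×0.5107 = 0.3728
Bulk density: ρ_b = (1−n)ρ_g + n·ρ_f = 0.6272×2.73 + 0.3728×1
       = 1.712 + 0.373 = 2.085 g/cm³

2.09 g/cm³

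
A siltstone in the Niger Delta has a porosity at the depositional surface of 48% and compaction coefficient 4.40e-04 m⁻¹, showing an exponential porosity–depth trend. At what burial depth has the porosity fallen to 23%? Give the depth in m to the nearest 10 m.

1670 m

Working in km (1 km = 1000 m; β in km⁻¹ = β in m⁻¹ × 1000):
Invert Athy's law: Z = ln(n₀/n) / β
Z = ln(0.48/0.23) / 0.44 = ln(2.087) / 0.44 = 0.7357 / 0.44 = 1.672 km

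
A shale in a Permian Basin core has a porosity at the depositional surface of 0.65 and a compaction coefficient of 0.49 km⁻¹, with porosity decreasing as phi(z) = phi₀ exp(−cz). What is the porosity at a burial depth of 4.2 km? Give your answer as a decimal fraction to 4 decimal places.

phi = phi₀·exp(−c·z) = 0.65 × exp(−0.49 × 4.2) = 0.65 × exp(−2.058)
  = 0.65 × 0.1277 = 0.0830

0.0830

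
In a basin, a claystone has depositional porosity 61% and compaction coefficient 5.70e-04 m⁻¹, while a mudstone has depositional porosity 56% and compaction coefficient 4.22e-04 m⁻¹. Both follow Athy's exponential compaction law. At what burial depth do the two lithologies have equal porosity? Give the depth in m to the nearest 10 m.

580 m

Working in km (1 km = 1000 m; k in km⁻¹ = k in m⁻¹ × 1000):
Set phi₀ₐ e^(−kₐd) = phi₀ᵦ e^(−kᵦd) ⇒ ln(phi₀ₐ/phi₀ᵦ) = (kₐ − kᵦ)·d
d = ln(0.61/0.56) / (0.57 − 0.422) = 0.0855 / 0.148 = 0.578 km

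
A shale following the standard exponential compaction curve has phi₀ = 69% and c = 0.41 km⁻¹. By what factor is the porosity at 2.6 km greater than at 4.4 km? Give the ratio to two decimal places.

phi(d₁)/phi(d₂) = e^(−c·d₁)/e^(−c·d₂) = e^{c(d₂−d₁)}
= exp(0.41 × 1.8) = exp(0.738) = 2.0917

2.09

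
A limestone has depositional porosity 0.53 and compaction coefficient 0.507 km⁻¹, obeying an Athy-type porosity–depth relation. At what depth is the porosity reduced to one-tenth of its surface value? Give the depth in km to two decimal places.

4.54 km

φ/φ₀ = 1/10 ⇒ exp(−k·d) = 1/10 ⇒ d = ln(10) / k
d = 2.3026 / 0.507 = 4.542 km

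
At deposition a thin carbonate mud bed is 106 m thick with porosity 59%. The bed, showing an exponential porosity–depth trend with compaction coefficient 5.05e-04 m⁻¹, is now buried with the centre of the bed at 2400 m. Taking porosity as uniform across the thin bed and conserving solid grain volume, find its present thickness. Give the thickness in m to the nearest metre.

53 m

Working in km (1 km = 1000 m; c in km⁻¹ = c in m⁻¹ × 1000):
Porosity at 2.4 km: phi = 0.59·exp(−0.505×2.4) = 0.1756
Solid-volume conservation: h(1−phi) = h₀(1−phi₀) ⇒ h = h₀·(1−phi₀)/(1−phi)
h = 0.106 × (1 − 0.59)/(1 − 0.1756) = 0.106 × 0.4973 = 0.0527 km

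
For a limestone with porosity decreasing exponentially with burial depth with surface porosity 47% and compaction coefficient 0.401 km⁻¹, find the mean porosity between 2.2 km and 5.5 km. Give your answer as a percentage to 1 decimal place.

⟨φ⟩ = (1/(z₂−z₁)) ∫ φ₀ e^(−cz) dz = φ₀·(e^(−c·z₁) − e^(−c·z₂)) / (c·(z₂−z₁))
e^(−0.401×2.2) = 0.4139; e^(−0.401×5.5) = 0.1102
⟨φ⟩ = 0.47 × (0.4139 − 0.1102) / (0.401 × 3.3) = 0.47 × 0.2295 = 0.1079

10.8%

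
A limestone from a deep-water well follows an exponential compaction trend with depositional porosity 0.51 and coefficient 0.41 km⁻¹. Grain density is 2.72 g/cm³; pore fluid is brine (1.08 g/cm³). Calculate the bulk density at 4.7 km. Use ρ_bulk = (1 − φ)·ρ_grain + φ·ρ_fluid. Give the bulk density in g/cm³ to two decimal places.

Porosity at depth: φ = 0.51·exp(−0.41×4.7) = 0.51×0.1456 = 0.0742
Bulk density: ρ_b = (1−φ)ρ_g + φ·ρ_f = 0.9258×2.72 + 0.0742×1.08
       = 2.518 + 0.080 = 2.598 g/cm³

2.60 g/cm³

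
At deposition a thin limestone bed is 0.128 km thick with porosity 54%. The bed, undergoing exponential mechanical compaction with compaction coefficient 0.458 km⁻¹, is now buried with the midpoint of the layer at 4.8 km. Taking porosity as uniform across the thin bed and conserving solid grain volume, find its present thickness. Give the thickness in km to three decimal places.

Porosity at 4.8 km: n = 0.54·exp(−0.458×4.8) = 0.0599
Solid-volume conservation: h(1−n) = h₀(1−n₀) ⇒ h = h₀·(1−n₀)/(1−n)
h = 0.128 × (1 − 0.54)/(1 − 0.0599) = 0.128 × 0.4893 = 0.0626 km

0.063 km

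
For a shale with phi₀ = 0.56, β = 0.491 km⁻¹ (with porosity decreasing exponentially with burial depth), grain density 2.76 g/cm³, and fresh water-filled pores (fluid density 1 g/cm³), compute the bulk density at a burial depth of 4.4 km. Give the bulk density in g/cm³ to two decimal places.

2.65 g/cm³

Porosity at depth: phi = 0.56·exp(−0.491×4.4) = 0.56×0.1153 = 0.0646
Bulk density: ρ_b = (1−phi)ρ_g + phi·ρ_f = 0.9354×2.76 + 0.0646×1
       = 2.582 + 0.065 = 2.646 g/cm³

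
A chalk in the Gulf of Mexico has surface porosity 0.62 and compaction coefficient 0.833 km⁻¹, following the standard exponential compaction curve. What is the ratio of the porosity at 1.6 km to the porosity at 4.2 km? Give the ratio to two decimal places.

8.72

φ(d₁)/φ(d₂) = e^(−c·d₁)/e^(−c·d₂) = e^{c(d₂−d₁)}
= exp(0.833 × 2.6) = exp(2.166) = 8.7216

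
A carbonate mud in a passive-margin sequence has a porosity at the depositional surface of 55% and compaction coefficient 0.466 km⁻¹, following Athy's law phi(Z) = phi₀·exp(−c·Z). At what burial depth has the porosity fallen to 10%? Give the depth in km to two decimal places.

Invert Athy's law: Z = ln(phi₀/phi) / c
Z = ln(0.55/0.1) / 0.466 = ln(5.5) / 0.466 = 1.7047 / 0.466 = 3.658 km

3.66 km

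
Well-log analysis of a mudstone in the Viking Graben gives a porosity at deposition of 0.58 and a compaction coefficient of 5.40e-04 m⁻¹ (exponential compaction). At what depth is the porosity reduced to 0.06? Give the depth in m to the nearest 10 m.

Working in km (1 km = 1000 m; c in km⁻¹ = c in m⁻¹ × 1000):
Invert Athy's law: Z = ln(φ₀/φ) / c
Z = ln(0.58/0.06) / 0.54 = ln(9.667) / 0.54 = 2.2687 / 0.54 = 4.201 km

4200 m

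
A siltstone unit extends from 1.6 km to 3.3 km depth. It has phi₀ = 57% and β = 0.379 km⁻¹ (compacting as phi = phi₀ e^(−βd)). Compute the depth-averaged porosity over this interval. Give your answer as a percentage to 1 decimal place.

22.9%

⟨phi⟩ = (1/(d₂−d₁)) ∫ phi₀ e^(−βd) dd = phi₀·(e^(−β·d₁) − e^(−β·d₂)) / (β·(d₂−d₁))
e^(−0.379×1.6) = 0.5453; e^(−0.379×3.3) = 0.2863
⟨phi⟩ = 0.57 × (0.5453 − 0.2863) / (0.379 × 1.7) = 0.57 × 0.4020 = 0.2291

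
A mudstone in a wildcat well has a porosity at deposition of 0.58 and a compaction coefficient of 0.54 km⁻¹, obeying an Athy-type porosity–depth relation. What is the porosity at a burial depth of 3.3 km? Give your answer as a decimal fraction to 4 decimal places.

phi = phi₀·exp(−k·d) = 0.58 × exp(−0.54 × 3.3) = 0.58 × exp(−1.782)
  = 0.58 × 0.1683 = 0.0976

0.0976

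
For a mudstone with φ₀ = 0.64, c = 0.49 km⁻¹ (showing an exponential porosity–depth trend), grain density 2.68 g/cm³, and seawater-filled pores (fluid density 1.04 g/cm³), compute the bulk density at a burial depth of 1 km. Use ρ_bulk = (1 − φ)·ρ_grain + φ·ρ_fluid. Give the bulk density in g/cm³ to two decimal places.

2.04 g/cm³

Porosity at depth: φ = 0.64·exp(−0.49×1) = 0.64×0.6126 = 0.3921
Bulk density: ρ_b = (1−φ)ρ_g + φ·ρ_f = 0.6079×2.68 + 0.3921×1.04
       = 1.629 + 0.408 = 2.037 g/cm³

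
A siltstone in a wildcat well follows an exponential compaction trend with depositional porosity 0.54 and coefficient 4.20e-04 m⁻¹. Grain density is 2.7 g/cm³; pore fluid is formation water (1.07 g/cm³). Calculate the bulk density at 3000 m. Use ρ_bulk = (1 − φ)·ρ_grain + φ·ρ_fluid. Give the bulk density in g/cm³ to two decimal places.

Working in km (1 km = 1000 m; β in km⁻¹ = β in m⁻¹ × 1000):
Porosity at depth: φ = 0.54·exp(−0.42×3) = 0.54×0.2837 = 0.1532
Bulk density: ρ_b = (1−φ)ρ_g + φ·ρ_f = 0.8468×2.7 + 0.1532×1.07
       = 2.286 + 0.164 = 2.450 g/cm³

2.45 g/cm³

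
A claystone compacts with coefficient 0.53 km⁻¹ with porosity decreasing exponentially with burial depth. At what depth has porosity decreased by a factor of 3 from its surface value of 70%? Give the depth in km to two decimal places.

n/n₀ = 1/3 ⇒ exp(−β·Z) = 1/3 ⇒ Z = ln(3) / β
Z = 1.0986 / 0.53 = 2.073 km

2.07 km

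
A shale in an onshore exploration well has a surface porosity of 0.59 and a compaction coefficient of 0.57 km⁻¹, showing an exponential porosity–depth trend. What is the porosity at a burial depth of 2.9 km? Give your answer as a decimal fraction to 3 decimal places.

0.113

n = n₀·exp(−k·d) = 0.59 × exp(−0.57 × 2.9) = 0.59 × exp(−1.653)
  = 0.59 × 0.1915 = 0.1130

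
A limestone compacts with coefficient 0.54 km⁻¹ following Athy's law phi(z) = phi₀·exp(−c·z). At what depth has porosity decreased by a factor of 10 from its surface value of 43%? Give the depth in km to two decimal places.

phi/phi₀ = 1/10 ⇒ exp(−c·z) = 1/10 ⇒ z = ln(10) / c
z = 2.3026 / 0.54 = 4.264 km

4.26 km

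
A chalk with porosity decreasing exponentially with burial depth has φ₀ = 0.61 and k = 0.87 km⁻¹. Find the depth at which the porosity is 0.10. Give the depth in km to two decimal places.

2.08 km

Invert Athy's law: Z = ln(φ₀/φ) / k
Z = ln(0.61/0.1) / 0.87 = ln(6.1) / 0.87 = 1.8083 / 0.87 = 2.078 km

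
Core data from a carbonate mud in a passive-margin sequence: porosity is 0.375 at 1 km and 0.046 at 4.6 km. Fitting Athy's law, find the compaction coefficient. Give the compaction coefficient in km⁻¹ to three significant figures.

Athy: φ(Z) = φ₀ e^(−βZ) ⇒ φ₁/φ₂ = e^{β(Z₂−Z₁)} ⇒ β = ln(φ₁/φ₂)/(Z₂−Z₁)
β = ln(0.375/0.046) / (4.6 − 1) = ln(8.152) / 3.6 = 2.0983 / 3.6 = 0.5829 km⁻¹

0.583 km⁻¹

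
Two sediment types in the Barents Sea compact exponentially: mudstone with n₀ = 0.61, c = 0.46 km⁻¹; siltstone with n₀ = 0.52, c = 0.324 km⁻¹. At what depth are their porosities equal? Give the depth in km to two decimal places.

Set n₀ₐ e^(−cₐz) = n₀ᵦ e^(−cᵦz) ⇒ ln(n₀ₐ/n₀ᵦ) = (cₐ − cᵦ)·z
z = ln(0.61/0.52) / (0.46 − 0.324) = 0.1596 / 0.136 = 1.174 km

1.17 km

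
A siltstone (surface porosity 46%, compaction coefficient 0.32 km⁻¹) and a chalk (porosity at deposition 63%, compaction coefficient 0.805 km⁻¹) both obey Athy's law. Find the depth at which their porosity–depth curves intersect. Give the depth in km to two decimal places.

0.65 km

Set φ₀ₐ e^(−cₐz) = φ₀ᵦ e^(−cᵦz) ⇒ ln(φ₀ₐ/φ₀ᵦ) = (cₐ − cᵦ)·z
z = ln(0.46/0.63) / (0.32 − 0.805) = -0.3145 / -0.485 = 0.648 km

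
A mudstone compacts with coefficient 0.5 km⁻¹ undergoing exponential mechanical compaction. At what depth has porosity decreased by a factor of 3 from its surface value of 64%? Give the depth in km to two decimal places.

n/n₀ = 1/3 ⇒ exp(−c·d) = 1/3 ⇒ d = ln(3) / c
d = 1.0986 / 0.5 = 2.197 km

2.20 km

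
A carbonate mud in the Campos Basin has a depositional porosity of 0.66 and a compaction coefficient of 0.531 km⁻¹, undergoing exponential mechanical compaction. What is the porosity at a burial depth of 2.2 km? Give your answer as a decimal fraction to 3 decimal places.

0.205

phi = phi₀·exp(−k·d) = 0.66 × exp(−0.531 × 2.2) = 0.66 × exp(−1.168)
  = 0.66 × 0.3109 = 0.2052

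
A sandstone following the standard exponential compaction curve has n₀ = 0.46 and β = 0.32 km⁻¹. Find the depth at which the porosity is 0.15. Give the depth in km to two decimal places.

Invert Athy's law: Z = ln(n₀/n) / β
Z = ln(0.46/0.15) / 0.32 = ln(3.067) / 0.32 = 1.1206 / 0.32 = 3.502 km

3.50 km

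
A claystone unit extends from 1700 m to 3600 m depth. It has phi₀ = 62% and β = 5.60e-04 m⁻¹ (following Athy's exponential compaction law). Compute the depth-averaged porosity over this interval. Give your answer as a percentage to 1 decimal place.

14.7%

Working in km (1 km = 1000 m; β in km⁻¹ = β in m⁻¹ × 1000):
⟨phi⟩ = (1/(d₂−d₁)) ∫ phi₀ e^(−βd) dd = phi₀·(e^(−β·d₁) − e^(−β·d₂)) / (β·(d₂−d₁))
e^(−0.56×1.7) = 0.3860; e^(−0.56×3.6) = 0.1332
⟨phi⟩ = 0.62 × (0.3860 − 0.1332) / (0.56 × 1.9) = 0.62 × 0.2376 = 0.1473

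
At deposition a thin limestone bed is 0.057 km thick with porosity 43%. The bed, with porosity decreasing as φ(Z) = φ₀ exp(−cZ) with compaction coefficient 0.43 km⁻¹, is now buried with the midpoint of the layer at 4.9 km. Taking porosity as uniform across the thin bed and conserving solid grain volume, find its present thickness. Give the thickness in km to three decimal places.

Porosity at 4.9 km: φ = 0.43·exp(−0.43×4.9) = 0.0523
Solid-volume conservation: h(1−φ) = h₀(1−φ₀) ⇒ h = h₀·(1−φ₀)/(1−φ)
h = 0.057 × (1 − 0.43)/(1 − 0.0523) = 0.057 × 0.6014 = 0.0343 km

0.034 km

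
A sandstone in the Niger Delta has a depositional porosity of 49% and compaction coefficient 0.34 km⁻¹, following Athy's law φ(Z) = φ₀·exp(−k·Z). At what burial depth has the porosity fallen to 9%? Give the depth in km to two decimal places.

4.98 km

Invert Athy's law: Z = ln(φ₀/φ) / k
Z = ln(0.49/0.09) / 0.34 = ln(5.444) / 0.34 = 1.6946 / 0.34 = 4.984 km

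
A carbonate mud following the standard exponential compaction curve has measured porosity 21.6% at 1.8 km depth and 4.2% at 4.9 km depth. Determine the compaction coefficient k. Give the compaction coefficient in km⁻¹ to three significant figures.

0.528 km⁻¹

Athy: φ(z) = φ₀ e^(−kz) ⇒ φ₁/φ₂ = e^{k(z₂−z₁)} ⇒ k = ln(φ₁/φ₂)/(z₂−z₁)
k = ln(0.216/0.042) / (4.9 − 1.8) = ln(5.143) / 3.1 = 1.6376 / 3.1 = 0.5283 km⁻¹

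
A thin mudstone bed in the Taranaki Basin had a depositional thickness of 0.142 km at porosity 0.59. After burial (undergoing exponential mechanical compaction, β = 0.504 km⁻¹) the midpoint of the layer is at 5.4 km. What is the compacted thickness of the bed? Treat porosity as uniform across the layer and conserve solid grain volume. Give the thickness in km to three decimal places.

0.061 km

Porosity at 5.4 km: φ = 0.59·exp(−0.504×5.4) = 0.0388
Solid-volume conservation: h(1−φ) = h₀(1−φ₀) ⇒ h = h₀·(1−φ₀)/(1−φ)
h = 0.142 × (1 − 0.59)/(1 − 0.0388) = 0.142 × 0.4266 = 0.0606 km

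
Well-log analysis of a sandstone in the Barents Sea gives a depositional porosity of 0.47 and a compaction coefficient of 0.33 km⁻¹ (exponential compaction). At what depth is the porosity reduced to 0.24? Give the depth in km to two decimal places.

2.04 km

Invert Athy's law: Z = ln(phi₀/phi) / k
Z = ln(0.47/0.24) / 0.33 = ln(1.958) / 0.33 = 0.6721 / 0.33 = 2.037 km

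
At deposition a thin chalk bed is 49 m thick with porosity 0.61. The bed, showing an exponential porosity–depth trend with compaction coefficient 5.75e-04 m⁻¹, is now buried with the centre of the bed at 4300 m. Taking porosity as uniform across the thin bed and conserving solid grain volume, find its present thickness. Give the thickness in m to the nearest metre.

20 m

Working in km (1 km = 1000 m; β in km⁻¹ = β in m⁻¹ × 1000):
Porosity at 4.3 km: phi = 0.61·exp(−0.575×4.3) = 0.0515
Solid-volume conservation: h(1−phi) = h₀(1−phi₀) ⇒ h = h₀·(1−phi₀)/(1−phi)
h = 0.049 × (1 − 0.61)/(1 − 0.0515) = 0.049 × 0.4112 = 0.0201 km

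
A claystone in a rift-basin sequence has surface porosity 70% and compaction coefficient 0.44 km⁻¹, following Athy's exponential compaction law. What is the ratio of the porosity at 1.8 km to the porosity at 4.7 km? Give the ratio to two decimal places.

phi(d₁)/phi(d₂) = e^(−β·d₁)/e^(−β·d₂) = e^{β(d₂−d₁)}
= exp(0.44 × 2.9) = exp(1.276) = 3.5823

3.58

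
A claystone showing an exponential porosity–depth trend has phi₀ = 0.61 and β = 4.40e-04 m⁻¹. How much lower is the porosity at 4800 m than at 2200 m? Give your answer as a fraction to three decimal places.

0.158

Working in km (1 km = 1000 m; β in km⁻¹ = β in m⁻¹ × 1000):
phi(2.2) = 0.61·e^(−0.44×2.2) = 0.2317
phi(4.8) = 0.61·e^(−0.44×4.8) = 0.0738
Δphi = 0.2317 − 0.0738 = 0.1579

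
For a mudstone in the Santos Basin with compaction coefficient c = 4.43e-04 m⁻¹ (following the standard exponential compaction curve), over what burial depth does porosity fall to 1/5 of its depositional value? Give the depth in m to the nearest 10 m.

Working in km (1 km = 1000 m; c in km⁻¹ = c in m⁻¹ × 1000):
φ/φ₀ = 1/5 ⇒ exp(−c·z) = 1/5 ⇒ z = ln(5) / c
z = 1.6094 / 0.443 = 3.633 km

3630 m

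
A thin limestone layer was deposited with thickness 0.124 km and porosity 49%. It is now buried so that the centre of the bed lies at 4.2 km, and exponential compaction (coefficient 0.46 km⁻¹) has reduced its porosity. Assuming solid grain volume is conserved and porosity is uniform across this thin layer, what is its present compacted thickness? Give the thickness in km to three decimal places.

Porosity at 4.2 km: phi = 0.49·exp(−0.46×4.2) = 0.0710
Solid-volume conservation: h(1−phi) = h₀(1−phi₀) ⇒ h = h₀·(1−phi₀)/(1−phi)
h = 0.124 × (1 − 0.49)/(1 − 0.0710) = 0.124 × 0.5490 = 0.0681 km

0.068 km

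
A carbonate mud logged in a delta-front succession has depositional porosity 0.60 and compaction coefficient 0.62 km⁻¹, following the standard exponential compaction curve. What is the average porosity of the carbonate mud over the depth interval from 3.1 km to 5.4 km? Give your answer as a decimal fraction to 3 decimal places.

0.047

⟨φ⟩ = (1/(Z₂−Z₁)) ∫ φ₀ e^(−kZ) dZ = φ₀·(e^(−k·Z₁) − e^(−k·Z₂)) / (k·(Z₂−Z₁))
e^(−0.62×3.1) = 0.1463; e^(−0.62×5.4) = 0.0352
⟨φ⟩ = 0.6 × (0.1463 − 0.0352) / (0.62 × 2.3) = 0.6 × 0.0780 = 0.0468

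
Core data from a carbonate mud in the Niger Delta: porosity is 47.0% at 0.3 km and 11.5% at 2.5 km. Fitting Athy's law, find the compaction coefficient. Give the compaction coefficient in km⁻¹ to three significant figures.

0.640 km⁻¹

Athy: phi(z) = phi₀ e^(−cz) ⇒ phi₁/phi₂ = e^{c(z₂−z₁)} ⇒ c = ln(phi₁/phi₂)/(z₂−z₁)
c = ln(0.47/0.115) / (2.5 − 0.3) = ln(4.087) / 2.2 = 1.4078 / 2.2 = 0.6399 km⁻¹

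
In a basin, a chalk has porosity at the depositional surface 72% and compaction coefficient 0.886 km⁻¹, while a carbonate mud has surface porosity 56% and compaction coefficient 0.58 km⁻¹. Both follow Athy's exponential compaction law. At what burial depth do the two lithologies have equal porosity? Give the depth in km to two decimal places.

Set φ₀ₐ e^(−cₐZ) = φ₀ᵦ e^(−cᵦZ) ⇒ ln(φ₀ₐ/φ₀ᵦ) = (cₐ − cᵦ)·Z
Z = ln(0.72/0.56) / (0.886 − 0.58) = 0.2513 / 0.306 = 0.821 km

0.82 km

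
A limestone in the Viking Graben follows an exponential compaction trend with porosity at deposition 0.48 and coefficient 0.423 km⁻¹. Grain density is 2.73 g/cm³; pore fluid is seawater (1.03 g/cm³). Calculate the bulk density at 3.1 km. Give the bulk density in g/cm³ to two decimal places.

2.51 g/cm³

Porosity at depth: φ = 0.48·exp(−0.423×3.1) = 0.48×0.2695 = 0.1293
Bulk density: ρ_b = (1−φ)ρ_g + φ·ρ_f = 0.8707×2.73 + 0.1293×1.03
       = 2.377 + 0.133 = 2.510 g/cm³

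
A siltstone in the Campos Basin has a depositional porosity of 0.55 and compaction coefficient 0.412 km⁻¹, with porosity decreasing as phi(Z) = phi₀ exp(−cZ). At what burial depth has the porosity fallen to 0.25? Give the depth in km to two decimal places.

1.91 km

Invert Athy's law: Z = ln(phi₀/phi) / c
Z = ln(0.55/0.25) / 0.412 = ln(2.2) / 0.412 = 0.7885 / 0.412 = 1.914 km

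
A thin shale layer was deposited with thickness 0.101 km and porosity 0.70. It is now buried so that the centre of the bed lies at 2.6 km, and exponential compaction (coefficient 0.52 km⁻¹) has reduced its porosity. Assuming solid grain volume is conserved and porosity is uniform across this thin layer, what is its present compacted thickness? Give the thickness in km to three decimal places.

Porosity at 2.6 km: n = 0.7·exp(−0.52×2.6) = 0.1811
Solid-volume conservation: h(1−n) = h₀(1−n₀) ⇒ h = h₀·(1−n₀)/(1−n)
h = 0.101 × (1 − 0.7)/(1 − 0.1811) = 0.101 × 0.3663 = 0.0370 km

0.037 km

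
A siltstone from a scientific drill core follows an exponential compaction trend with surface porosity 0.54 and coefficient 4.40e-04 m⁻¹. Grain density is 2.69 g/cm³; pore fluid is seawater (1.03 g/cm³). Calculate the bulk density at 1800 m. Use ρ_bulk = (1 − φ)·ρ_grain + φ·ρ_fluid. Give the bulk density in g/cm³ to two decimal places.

Working in km (1 km = 1000 m; c in km⁻¹ = c in m⁻¹ × 1000):
Porosity at depth: n = 0.54·exp(−0.44×1.8) = 0.54×0.4529 = 0.2446
Bulk density: ρ_b = (1−n)ρ_g + n·ρ_f = 0.7554×2.69 + 0.2446×1.03
       = 2.032 + 0.252 = 2.284 g/cm³

2.28 g/cm³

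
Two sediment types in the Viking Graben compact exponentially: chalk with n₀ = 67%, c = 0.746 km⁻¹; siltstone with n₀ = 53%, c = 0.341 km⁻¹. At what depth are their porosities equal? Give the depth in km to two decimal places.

0.58 km

Set n₀ₐ e^(−cₐd) = n₀ᵦ e^(−cᵦd) ⇒ ln(n₀ₐ/n₀ᵦ) = (cₐ − cᵦ)·d
d = ln(0.67/0.53) / (0.746 − 0.341) = 0.2344 / 0.405 = 0.579 km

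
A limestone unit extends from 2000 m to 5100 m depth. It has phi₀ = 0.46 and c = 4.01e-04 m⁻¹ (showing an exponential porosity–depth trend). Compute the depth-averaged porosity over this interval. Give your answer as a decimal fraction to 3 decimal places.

Working in km (1 km = 1000 m; c in km⁻¹ = c in m⁻¹ × 1000):
⟨phi⟩ = (1/(z₂−z₁)) ∫ phi₀ e^(−cz) dz = phi₀·(e^(−c·z₁) − e^(−c·z₂)) / (c·(z₂−z₁))
e^(−0.401×2) = 0.4484; e^(−0.401×5.1) = 0.1294
⟨phi⟩ = 0.46 × (0.4484 − 0.1294) / (0.401 × 3.1) = 0.46 × 0.2567 = 0.1181

0.118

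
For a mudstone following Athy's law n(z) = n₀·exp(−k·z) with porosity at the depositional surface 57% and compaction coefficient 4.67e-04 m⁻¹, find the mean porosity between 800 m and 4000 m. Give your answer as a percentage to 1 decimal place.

20.4%

Working in km (1 km = 1000 m; k in km⁻¹ = k in m⁻¹ × 1000):
⟨n⟩ = (1/(z₂−z₁)) ∫ n₀ e^(−kz) dz = n₀·(e^(−k·z₁) − e^(−k·z₂)) / (k·(z₂−z₁))
e^(−0.467×0.8) = 0.6883; e^(−0.467×4) = 0.1544
⟨n⟩ = 0.57 × (0.6883 − 0.1544) / (0.467 × 3.2) = 0.57 × 0.3572 = 0.2036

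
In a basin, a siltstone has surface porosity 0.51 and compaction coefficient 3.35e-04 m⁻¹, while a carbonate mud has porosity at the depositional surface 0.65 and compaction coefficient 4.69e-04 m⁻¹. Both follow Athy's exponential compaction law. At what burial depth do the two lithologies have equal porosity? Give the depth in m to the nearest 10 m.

Working in km (1 km = 1000 m; k in km⁻¹ = k in m⁻¹ × 1000):
Set phi₀ₐ e^(−kₐd) = phi₀ᵦ e^(−kᵦd) ⇒ ln(phi₀ₐ/phi₀ᵦ) = (kₐ − kᵦ)·d
d = ln(0.51/0.65) / (0.335 − 0.469) = -0.2426 / -0.134 = 1.810 km

1810 m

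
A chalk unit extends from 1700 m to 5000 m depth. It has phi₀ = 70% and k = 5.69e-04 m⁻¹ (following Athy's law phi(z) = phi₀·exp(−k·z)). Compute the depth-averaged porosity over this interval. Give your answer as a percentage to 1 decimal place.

Working in km (1 km = 1000 m; k in km⁻¹ = k in m⁻¹ × 1000):
⟨phi⟩ = (1/(z₂−z₁)) ∫ phi₀ e^(−kz) dz = phi₀·(e^(−k·z₁) − e^(−k·z₂)) / (k·(z₂−z₁))
e^(−0.569×1.7) = 0.3801; e^(−0.569×5) = 0.0581
⟨phi⟩ = 0.7 × (0.3801 − 0.0581) / (0.569 × 3.3) = 0.7 × 0.1715 = 0.1200

12.0%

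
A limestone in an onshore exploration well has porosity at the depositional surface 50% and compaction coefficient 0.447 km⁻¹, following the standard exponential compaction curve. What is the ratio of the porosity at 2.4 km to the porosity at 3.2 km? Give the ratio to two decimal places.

1.43

n(Z₁)/n(Z₂) = e^(−β·Z₁)/e^(−β·Z₂) = e^{β(Z₂−Z₁)}
= exp(0.447 × 0.8) = exp(0.3576) = 1.4299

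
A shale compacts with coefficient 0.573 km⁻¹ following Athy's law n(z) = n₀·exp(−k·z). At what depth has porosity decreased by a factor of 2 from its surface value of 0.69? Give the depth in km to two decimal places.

1.21 km

n/n₀ = 1/2 ⇒ exp(−k·z) = 1/2 ⇒ z = ln(2) / k
z = 0.6931 / 0.573 = 1.210 km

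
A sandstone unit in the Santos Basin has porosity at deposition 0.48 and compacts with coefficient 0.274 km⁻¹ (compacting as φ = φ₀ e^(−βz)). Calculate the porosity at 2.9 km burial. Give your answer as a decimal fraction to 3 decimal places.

0.217

φ = φ₀·exp(−β·z) = 0.48 × exp(−0.274 × 2.9) = 0.48 × exp(−0.7946)
  = 0.48 × 0.4518 = 0.2168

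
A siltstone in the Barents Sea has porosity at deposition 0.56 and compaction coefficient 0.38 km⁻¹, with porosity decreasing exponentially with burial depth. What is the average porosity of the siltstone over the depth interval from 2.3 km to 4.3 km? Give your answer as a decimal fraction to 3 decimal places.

⟨n⟩ = (1/(Z₂−Z₁)) ∫ n₀ e^(−βZ) dZ = n₀·(e^(−β·Z₁) − e^(−β·Z₂)) / (β·(Z₂−Z₁))
e^(−0.38×2.3) = 0.4173; e^(−0.38×4.3) = 0.1951
⟨n⟩ = 0.56 × (0.4173 − 0.1951) / (0.38 × 2) = 0.56 × 0.2923 = 0.1637

0.164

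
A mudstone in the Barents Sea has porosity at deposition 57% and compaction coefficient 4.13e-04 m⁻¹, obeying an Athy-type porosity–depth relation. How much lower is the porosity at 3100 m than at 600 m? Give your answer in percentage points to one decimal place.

28.6 percentage points

Working in km (1 km = 1000 m; β in km⁻¹ = β in m⁻¹ × 1000):
φ(0.6) = 0.57·e^(−0.413×0.6) = 0.4449
φ(3.1) = 0.57·e^(−0.413×3.1) = 0.1584
Δφ = 0.4449 − 0.1584 = 0.2865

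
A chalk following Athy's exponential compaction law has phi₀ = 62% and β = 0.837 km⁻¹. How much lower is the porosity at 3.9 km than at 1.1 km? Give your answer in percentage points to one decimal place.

phi(1.1) = 0.62·e^(−0.837×1.1) = 0.2469
phi(3.9) = 0.62·e^(−0.837×3.9) = 0.0237
Δphi = 0.2469 − 0.0237 = 0.2232

22.3 percentage points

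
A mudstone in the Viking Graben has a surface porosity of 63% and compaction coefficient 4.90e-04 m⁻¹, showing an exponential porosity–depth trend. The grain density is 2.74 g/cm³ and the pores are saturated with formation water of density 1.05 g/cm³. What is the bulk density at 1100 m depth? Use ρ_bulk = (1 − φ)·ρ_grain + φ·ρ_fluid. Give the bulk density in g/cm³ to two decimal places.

Working in km (1 km = 1000 m; k in km⁻¹ = k in m⁻¹ × 1000):
Porosity at depth: phi = 0.63·exp(−0.49×1.1) = 0.63×0.5833 = 0.3675
Bulk density: ρ_b = (1−phi)ρ_g + phi·ρ_f = 0.6325×2.74 + 0.3675×1.05
       = 1.733 + 0.386 = 2.119 g/cm³

2.12 g/cm³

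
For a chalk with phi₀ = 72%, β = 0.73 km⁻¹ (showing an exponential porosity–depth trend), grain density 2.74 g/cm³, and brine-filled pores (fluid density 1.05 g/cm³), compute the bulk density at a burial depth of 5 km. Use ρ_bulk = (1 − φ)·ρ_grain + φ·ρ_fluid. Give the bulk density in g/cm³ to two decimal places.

Porosity at depth: phi = 0.72·exp(−0.73×5) = 0.72×0.0260 = 0.0187
Bulk density: ρ_b = (1−phi)ρ_g + phi·ρ_f = 0.9813×2.74 + 0.0187×1.05
       = 2.689 + 0.020 = 2.708 g/cm³

2.71 g/cm³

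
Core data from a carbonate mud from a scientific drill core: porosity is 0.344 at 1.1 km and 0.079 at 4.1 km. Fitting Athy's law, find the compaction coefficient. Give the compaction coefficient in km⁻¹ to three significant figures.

Athy: phi(z) = phi₀ e^(−kz) ⇒ phi₁/phi₂ = e^{k(z₂−z₁)} ⇒ k = ln(phi₁/phi₂)/(z₂−z₁)
k = ln(0.344/0.079) / (4.1 − 1.1) = ln(4.354) / 3 = 1.4712 / 3 = 0.4904 km⁻¹

0.490 km⁻¹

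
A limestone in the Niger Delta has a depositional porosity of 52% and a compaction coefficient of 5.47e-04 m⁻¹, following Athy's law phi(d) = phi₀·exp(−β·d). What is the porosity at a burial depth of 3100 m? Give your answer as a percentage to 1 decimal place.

Working in km (1 km = 1000 m; β in km⁻¹ = β in m⁻¹ × 1000):
phi = phi₀·exp(−β·d) = 0.52 × exp(−0.547 × 3.1) = 0.52 × exp(−1.696)
  = 0.52 × 0.1835 = 0.0954

9.5%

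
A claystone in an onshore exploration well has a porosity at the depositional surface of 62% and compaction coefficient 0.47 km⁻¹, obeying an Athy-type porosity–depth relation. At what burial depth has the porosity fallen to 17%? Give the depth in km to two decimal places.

2.75 km

Invert Athy's law: z = ln(φ₀/φ) / k
z = ln(0.62/0.17) / 0.47 = ln(3.647) / 0.47 = 1.2939 / 0.47 = 2.753 km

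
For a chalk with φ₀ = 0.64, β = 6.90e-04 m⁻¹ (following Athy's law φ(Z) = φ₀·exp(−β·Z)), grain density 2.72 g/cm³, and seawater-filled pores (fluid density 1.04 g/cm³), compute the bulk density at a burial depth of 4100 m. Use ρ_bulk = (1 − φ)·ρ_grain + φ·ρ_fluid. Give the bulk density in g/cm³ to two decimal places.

2.66 g/cm³

Working in km (1 km = 1000 m; β in km⁻¹ = β in m⁻¹ × 1000):
Porosity at depth: φ = 0.64·exp(−0.69×4.1) = 0.64×0.0591 = 0.0378
Bulk density: ρ_b = (1−φ)ρ_g + φ·ρ_f = 0.9622×2.72 + 0.0378×1.04
       = 2.617 + 0.039 = 2.656 g/cm³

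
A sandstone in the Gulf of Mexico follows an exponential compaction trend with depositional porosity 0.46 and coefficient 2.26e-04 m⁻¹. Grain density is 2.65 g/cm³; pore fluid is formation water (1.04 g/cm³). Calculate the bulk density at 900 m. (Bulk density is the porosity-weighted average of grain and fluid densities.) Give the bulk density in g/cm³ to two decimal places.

2.05 g/cm³

Working in km (1 km = 1000 m; c in km⁻¹ = c in m⁻¹ × 1000):
Porosity at depth: φ = 0.46·exp(−0.226×0.9) = 0.46×0.8160 = 0.3753
Bulk density: ρ_b = (1−φ)ρ_g + φ·ρ_f = 0.6247×2.65 + 0.3753×1.04
       = 1.655 + 0.390 = 2.046 g/cm³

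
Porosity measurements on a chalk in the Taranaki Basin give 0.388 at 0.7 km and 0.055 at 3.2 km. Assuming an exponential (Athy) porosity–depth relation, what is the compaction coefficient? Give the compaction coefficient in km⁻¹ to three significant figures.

Athy: phi(Z) = phi₀ e^(−kZ) ⇒ phi₁/phi₂ = e^{k(Z₂−Z₁)} ⇒ k = ln(phi₁/phi₂)/(Z₂−Z₁)
k = ln(0.388/0.055) / (3.2 − 0.7) = ln(7.055) / 2.5 = 1.9537 / 2.5 = 0.7815 km⁻¹

0.781 km⁻¹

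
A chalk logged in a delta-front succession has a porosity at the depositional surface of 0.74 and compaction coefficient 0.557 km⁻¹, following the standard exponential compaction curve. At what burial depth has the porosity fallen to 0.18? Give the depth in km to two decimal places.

2.54 km

Invert Athy's law: z = ln(phi₀/phi) / k
z = ln(0.74/0.18) / 0.557 = ln(4.111) / 0.557 = 1.4137 / 0.557 = 2.538 km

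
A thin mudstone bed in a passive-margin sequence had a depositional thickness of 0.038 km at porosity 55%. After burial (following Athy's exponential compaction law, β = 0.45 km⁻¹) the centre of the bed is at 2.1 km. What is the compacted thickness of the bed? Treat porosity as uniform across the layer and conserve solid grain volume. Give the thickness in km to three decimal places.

Porosity at 2.1 km: phi = 0.55·exp(−0.45×2.1) = 0.2138
Solid-volume conservation: h(1−phi) = h₀(1−phi₀) ⇒ h = h₀·(1−phi₀)/(1−phi)
h = 0.038 × (1 − 0.55)/(1 − 0.2138) = 0.038 × 0.5724 = 0.0217 km

0.022 km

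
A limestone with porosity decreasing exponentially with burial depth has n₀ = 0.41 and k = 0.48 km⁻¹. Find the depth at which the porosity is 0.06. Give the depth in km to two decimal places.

4.00 km

Invert Athy's law: d = ln(n₀/n) / k
d = ln(0.41/0.06) / 0.48 = ln(6.833) / 0.48 = 1.9218 / 0.48 = 4.004 km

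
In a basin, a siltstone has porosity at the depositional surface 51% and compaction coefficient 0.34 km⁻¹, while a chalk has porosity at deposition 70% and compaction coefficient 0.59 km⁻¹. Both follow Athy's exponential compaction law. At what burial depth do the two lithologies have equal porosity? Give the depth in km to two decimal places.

1.27 km

Set n₀ₐ e^(−kₐZ) = n₀ᵦ e^(−kᵦZ) ⇒ ln(n₀ₐ/n₀ᵦ) = (kₐ − kᵦ)·Z
Z = ln(0.51/0.7) / (0.34 − 0.59) = -0.3167 / -0.25 = 1.267 km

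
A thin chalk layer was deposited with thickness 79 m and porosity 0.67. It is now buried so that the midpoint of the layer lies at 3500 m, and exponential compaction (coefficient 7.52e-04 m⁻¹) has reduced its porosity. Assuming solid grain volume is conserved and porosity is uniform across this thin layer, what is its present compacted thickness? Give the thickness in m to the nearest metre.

27 m

Working in km (1 km = 1000 m; β in km⁻¹ = β in m⁻¹ × 1000):
Porosity at 3.5 km: phi = 0.67·exp(−0.752×3.5) = 0.0482
Solid-volume conservation: h(1−phi) = h₀(1−phi₀) ⇒ h = h₀·(1−phi₀)/(1−phi)
h = 0.079 × (1 − 0.67)/(1 − 0.0482) = 0.079 × 0.3467 = 0.0274 km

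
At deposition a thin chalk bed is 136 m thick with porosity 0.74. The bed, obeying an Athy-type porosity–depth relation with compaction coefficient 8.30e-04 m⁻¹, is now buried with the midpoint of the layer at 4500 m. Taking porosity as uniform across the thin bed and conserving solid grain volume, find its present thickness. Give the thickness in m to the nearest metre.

36 m

Working in km (1 km = 1000 m; c in km⁻¹ = c in m⁻¹ × 1000):
Porosity at 4.5 km: n = 0.74·exp(−0.83×4.5) = 0.0177
Solid-volume conservation: h(1−n) = h₀(1−n₀) ⇒ h = h₀·(1−n₀)/(1−n)
h = 0.136 × (1 − 0.74)/(1 − 0.0177) = 0.136 × 0.2647 = 0.0360 km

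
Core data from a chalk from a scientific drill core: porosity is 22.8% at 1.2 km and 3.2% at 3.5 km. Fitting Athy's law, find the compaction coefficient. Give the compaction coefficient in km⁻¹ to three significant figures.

0.854 km⁻¹

Athy: φ(Z) = φ₀ e^(−βZ) ⇒ φ₁/φ₂ = e^{β(Z₂−Z₁)} ⇒ β = ln(φ₁/φ₂)/(Z₂−Z₁)
β = ln(0.228/0.032) / (3.5 − 1.2) = ln(7.125) / 2.3 = 1.9636 / 2.3 = 0.8537 km⁻¹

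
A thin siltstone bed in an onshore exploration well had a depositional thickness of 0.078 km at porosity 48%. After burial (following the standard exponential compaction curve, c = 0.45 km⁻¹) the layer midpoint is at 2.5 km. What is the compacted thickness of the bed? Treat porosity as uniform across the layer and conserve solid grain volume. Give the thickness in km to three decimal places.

0.048 km

Porosity at 2.5 km: n = 0.48·exp(−0.45×2.5) = 0.1558
Solid-volume conservation: h(1−n) = h₀(1−n₀) ⇒ h = h₀·(1−n₀)/(1−n)
h = 0.078 × (1 − 0.48)/(1 − 0.1558) = 0.078 × 0.6160 = 0.0480 km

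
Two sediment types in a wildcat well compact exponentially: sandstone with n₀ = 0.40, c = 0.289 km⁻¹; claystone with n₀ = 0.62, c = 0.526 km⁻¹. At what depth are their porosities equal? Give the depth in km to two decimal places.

1.85 km

Set n₀ₐ e^(−cₐd) = n₀ᵦ e^(−cᵦd) ⇒ ln(n₀ₐ/n₀ᵦ) = (cₐ − cᵦ)·d
d = ln(0.4/0.62) / (0.289 − 0.526) = -0.4383 / -0.237 = 1.849 km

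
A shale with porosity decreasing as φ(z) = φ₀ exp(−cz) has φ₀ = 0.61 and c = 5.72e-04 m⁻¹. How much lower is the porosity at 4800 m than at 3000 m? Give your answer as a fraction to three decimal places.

Working in km (1 km = 1000 m; c in km⁻¹ = c in m⁻¹ × 1000):
φ(3) = 0.61·e^(−0.572×3) = 0.1097
φ(4.8) = 0.61·e^(−0.572×4.8) = 0.0392
Δφ = 0.1097 − 0.0392 = 0.0705

0.071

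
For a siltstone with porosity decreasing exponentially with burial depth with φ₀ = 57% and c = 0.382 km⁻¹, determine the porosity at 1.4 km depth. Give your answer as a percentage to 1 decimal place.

33.4%

φ = φ₀·exp(−c·z) = 0.57 × exp(−0.382 × 1.4) = 0.57 × exp(−0.5348)
  = 0.57 × 0.5858 = 0.3339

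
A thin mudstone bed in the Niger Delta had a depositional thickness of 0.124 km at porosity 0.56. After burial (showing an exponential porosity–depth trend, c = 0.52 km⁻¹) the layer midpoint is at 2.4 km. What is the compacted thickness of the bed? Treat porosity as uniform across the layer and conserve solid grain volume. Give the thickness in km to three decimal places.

0.065 km

Porosity at 2.4 km: phi = 0.56·exp(−0.52×2.4) = 0.1608
Solid-volume conservation: h(1−phi) = h₀(1−phi₀) ⇒ h = h₀·(1−phi₀)/(1−phi)
h = 0.124 × (1 − 0.56)/(1 − 0.1608) = 0.124 × 0.5243 = 0.0650 km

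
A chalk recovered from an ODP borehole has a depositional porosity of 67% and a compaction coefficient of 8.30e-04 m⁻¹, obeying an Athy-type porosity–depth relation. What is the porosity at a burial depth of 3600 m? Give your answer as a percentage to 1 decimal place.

3.4%

Working in km (1 km = 1000 m; β in km⁻¹ = β in m⁻¹ × 1000):
phi = phi₀·exp(−β·z) = 0.67 × exp(−0.83 × 3.6) = 0.67 × exp(−2.988)
  = 0.67 × 0.0504 = 0.0338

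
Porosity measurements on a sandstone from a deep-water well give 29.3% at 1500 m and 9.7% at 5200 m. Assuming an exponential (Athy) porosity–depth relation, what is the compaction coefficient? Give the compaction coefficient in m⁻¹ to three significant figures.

0.000299 m⁻¹

Working in km (1 km = 1000 m; β in km⁻¹ = β in m⁻¹ × 1000):
Athy: n(z) = n₀ e^(−βz) ⇒ n₁/n₂ = e^{β(z₂−z₁)} ⇒ β = ln(n₁/n₂)/(z₂−z₁)
β = ln(0.293/0.097) / (5.2 − 1.5) = ln(3.021) / 3.7 = 1.1055 / 3.7 = 0.2988 km⁻¹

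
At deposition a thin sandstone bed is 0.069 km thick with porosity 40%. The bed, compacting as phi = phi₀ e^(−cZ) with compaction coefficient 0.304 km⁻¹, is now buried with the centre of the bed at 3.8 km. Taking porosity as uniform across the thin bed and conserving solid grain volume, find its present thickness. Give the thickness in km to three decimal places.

0.047 km

Porosity at 3.8 km: phi = 0.4·exp(−0.304×3.8) = 0.1260
Solid-volume conservation: h(1−phi) = h₀(1−phi₀) ⇒ h = h₀·(1−phi₀)/(1−phi)
h = 0.069 × (1 − 0.4)/(1 − 0.1260) = 0.069 × 0.6865 = 0.0474 km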